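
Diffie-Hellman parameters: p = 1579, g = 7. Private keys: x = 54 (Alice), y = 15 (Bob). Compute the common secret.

659

Alice sends A = g^x mod p = 7^54 mod 1579.
7^1 ≡ 7 (mod 1579)
7^2 = (7^1)^2 ≡ 7^2 = 49 ≡ 49 (mod 1579)
7^4 = (7^2)^2 ≡ 49^2 = 2401 ≡ 822 (mod 1579)
7^8 = (7^4)^2 ≡ 822^2 = 675684 ≡ 1451 (mod 1579)
7^16 = (7^8)^2 ≡ 1451^2 = 2105401 ≡ 594 (mod 1579)
7^32 = (7^16)^2 ≡ 594^2 = 352836 ≡ 719 (mod 1579)
7^54 = 7^32 · 7^16 · 7^4 · 7^2 ≡ 719 · 594 · 822 · 49 ≡ 732 (mod 1579).
So A = 732. Bob then computes K = A^y mod p = 732^15 mod 1579.
732^1 ≡ 732 (mod 1579)
732^2 = (732^1)^2 ≡ 732^2 = 535824 ≡ 543 (mod 1579)
732^4 = (732^2)^2 ≡ 543^2 = 294849 ≡ 1155 (mod 1579)
732^8 = (732^4)^2 ≡ 1155^2 = 1334025 ≡ 1349 (mod 1579)
732^15 = 732^8 · 732^4 · 732^2 · 732^1 ≡ 1349 · 1155 · 543 · 732 ≡ 659 (mod 1579).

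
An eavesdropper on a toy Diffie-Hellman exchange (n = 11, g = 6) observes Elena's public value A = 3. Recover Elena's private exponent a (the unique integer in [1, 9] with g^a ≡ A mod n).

Try successive powers of 6 modulo 11:
6^1 ≡ 6
6^2 ≡ 3
Found: a = 2.

2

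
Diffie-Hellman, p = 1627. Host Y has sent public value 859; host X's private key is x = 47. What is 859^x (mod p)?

1063

Shared key K = 859^47 mod 1627.
859^1 ≡ 859 (mod 1627)
859^2 = (859^1)^2 ≡ 859^2 = 737881 ≡ 850 (mod 1627)
859^4 = (859^2)^2 ≡ 850^2 = 722500 ≡ 112 (mod 1627)
859^8 = (859^4)^2 ≡ 112^2 = 12544 ≡ 1155 (mod 1627)
859^16 = (859^8)^2 ≡ 1155^2 = 1334025 ≡ 1512 (mod 1627)
859^32 = (859^16)^2 ≡ 1512^2 = 2286144 ≡ 209 (mod 1627)
859^47 = 859^32 · 859^8 · 859^4 · 859^2 · 859^1 ≡ 209 · 1155 · 112 · 850 · 859 ≡ 1063 (mod 1627).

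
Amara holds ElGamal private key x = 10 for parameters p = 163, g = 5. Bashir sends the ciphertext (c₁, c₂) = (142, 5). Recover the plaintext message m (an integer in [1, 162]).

17

Shared mask s = c₁^x mod p = 142^10 mod 163.
142^1 ≡ 142 (mod 163)
142^2 = (142^1)^2 ≡ 142^2 = 20164 ≡ 115 (mod 163)
142^4 = (142^2)^2 ≡ 115^2 = 13225 ≡ 22 (mod 163)
142^8 = (142^4)^2 ≡ 22^2 = 484 ≡ 158 (mod 163)
142^10 = 142^8 · 142^2 ≡ 158 · 115 ≡ 77 (mod 163).
So s = 77; s⁻¹ ≡ 36 (mod 163).
m = c₂ · s⁻¹ mod 163 = 5 · 36 mod 163 = 17.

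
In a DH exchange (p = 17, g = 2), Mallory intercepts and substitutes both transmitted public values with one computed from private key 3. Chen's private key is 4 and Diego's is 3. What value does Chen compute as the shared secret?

Chen receives Mallory's public value M = 2^3 mod 17 instead of the honest one.
2^1 ≡ 2 (mod 17)
2^2 = (2^1)^2 ≡ 2^2 = 4 ≡ 4 (mod 17)
2^3 = 2^2 · 2^1 ≡ 4 · 2 ≡ 8 (mod 17).
So M = 8. Chen computes K = M^4 mod 17.
8^1 ≡ 8 (mod 17)
8^2 = (8^1)^2 ≡ 8^2 = 64 ≡ 13 (mod 17)
8^4 = (8^2)^2 ≡ 13^2 = 169 ≡ 16 (mod 17)

16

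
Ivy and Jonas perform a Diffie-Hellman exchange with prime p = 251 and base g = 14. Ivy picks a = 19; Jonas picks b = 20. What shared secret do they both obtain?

69

Jonas sends B = g^b mod p = 14^20 mod 251.
14^1 ≡ 14 (mod 251)
14^2 = (14^1)^2 ≡ 14^2 = 196 ≡ 196 (mod 251)
14^4 = (14^2)^2 ≡ 196^2 = 38416 ≡ 13 (mod 251)
14^8 = (14^4)^2 ≡ 13^2 = 169 ≡ 169 (mod 251)
14^16 = (14^8)^2 ≡ 169^2 = 28561 ≡ 198 (mod 251)
14^20 = 14^16 · 14^4 ≡ 198 · 13 ≡ 64 (mod 251).
So B = 64. Ivy then computes K = B^a mod p = 64^19 mod 251.
64^1 ≡ 64 (mod 251)
64^2 = (64^1)^2 ≡ 64^2 = 4096 ≡ 80 (mod 251)
64^4 = (64^2)^2 ≡ 80^2 = 6400 ≡ 125 (mod 251)
64^8 = (64^4)^2 ≡ 125^2 = 15625 ≡ 63 (mod 251)
64^16 = (64^8)^2 ≡ 63^2 = 3969 ≡ 204 (mod 251)
64^19 = 64^16 · 64^2 · 64^1 ≡ 204 · 80 · 64 ≡ 69 (mod 251).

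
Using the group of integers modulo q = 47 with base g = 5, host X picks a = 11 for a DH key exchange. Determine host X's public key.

Public value = 5^11 mod 47.
5^1 ≡ 5 (mod 47)
5^2 = (5^1)^2 ≡ 5^2 = 25 ≡ 25 (mod 47)
5^4 = (5^2)^2 ≡ 25^2 = 625 ≡ 14 (mod 47)
5^8 = (5^4)^2 ≡ 14^2 = 196 ≡ 8 (mod 47)
5^11 = 5^8 · 5^2 · 5^1 ≡ 8 · 25 · 5 ≡ 13 (mod 47).

13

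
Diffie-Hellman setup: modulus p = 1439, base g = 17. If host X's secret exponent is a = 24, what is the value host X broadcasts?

114

Public value = 17^24 (mod 1439).
17^1 ≡ 17 (mod 1439)
17^2 = (17^1)^2 ≡ 17^2 = 289 ≡ 289 (mod 1439)
17^4 = (17^2)^2 ≡ 289^2 = 83521 ≡ 59 (mod 1439)
17^8 = (17^4)^2 ≡ 59^2 = 3481 ≡ 603 (mod 1439)
17^16 = (17^8)^2 ≡ 603^2 = 363609 ≡ 981 (mod 1439)
17^24 = 17^16 · 17^8 ≡ 981 · 603 ≡ 114 (mod 1439).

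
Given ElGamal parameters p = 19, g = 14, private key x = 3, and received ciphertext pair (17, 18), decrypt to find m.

Shared mask s = c₁^x mod p = 17^3 mod 19.
17^1 ≡ 17 (mod 19)
17^2 = (17^1)^2 ≡ 17^2 = 289 ≡ 4 (mod 19)
17^3 = 17^2 · 17^1 ≡ 4 · 17 ≡ 11 (mod 19).
So s = 11; s⁻¹ ≡ 7 (mod 19).
m = c₂ · s⁻¹ mod 19 = 18 · 7 mod 19 = 12.

12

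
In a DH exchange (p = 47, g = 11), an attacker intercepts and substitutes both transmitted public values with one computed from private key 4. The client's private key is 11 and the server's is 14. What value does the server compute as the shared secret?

The server receives an attacker's public value M = 11^4 mod 47 instead of the honest one.
11^1 ≡ 11 (mod 47)
11^2 = (11^1)^2 ≡ 11^2 = 121 ≡ 27 (mod 47)
11^4 = (11^2)^2 ≡ 27^2 = 729 ≡ 24 (mod 47)
So M = 24. The server computes K = M^14 mod 47.
24^1 ≡ 24 (mod 47)
24^2 = (24^1)^2 ≡ 24^2 = 576 ≡ 12 (mod 47)
24^4 = (24^2)^2 ≡ 12^2 = 144 ≡ 3 (mod 47)
24^8 = (24^4)^2 ≡ 3^2 = 9 ≡ 9 (mod 47)
24^14 = 24^8 · 24^4 · 24^2 ≡ 9 · 3 · 12 ≡ 42 (mod 47).

42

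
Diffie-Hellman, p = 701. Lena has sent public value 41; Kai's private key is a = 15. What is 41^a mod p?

111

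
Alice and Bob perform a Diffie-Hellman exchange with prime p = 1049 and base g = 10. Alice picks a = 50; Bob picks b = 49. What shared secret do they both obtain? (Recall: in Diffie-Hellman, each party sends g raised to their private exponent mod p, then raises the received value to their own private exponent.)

Bob sends B = g^b mod p = 10^49 mod 1049.
10^1 ≡ 10 (mod 1049)
10^2 = (10^1)^2 ≡ 10^2 = 100 ≡ 100 (mod 1049)
10^4 = (10^2)^2 ≡ 100^2 = 10000 ≡ 559 (mod 1049)
10^8 = (10^4)^2 ≡ 559^2 = 312481 ≡ 928 (mod 1049)
10^16 = (10^8)^2 ≡ 928^2 = 861184 ≡ 1004 (mod 1049)
10^32 = (10^16)^2 ≡ 1004^2 = 1008016 ≡ 976 (mod 1049)
10^49 = 10^32 · 10^16 · 10^1 ≡ 976 · 1004 · 10 ≡ 331 (mod 1049).
So B = 331. Alice then computes K = B^a mod p = 331^50 mod 1049.
331^1 ≡ 331 (mod 1049)
331^2 = (331^1)^2 ≡ 331^2 = 109561 ≡ 465 (mod 1049)
331^4 = (331^2)^2 ≡ 465^2 = 216225 ≡ 131 (mod 1049)
331^8 = (331^4)^2 ≡ 131^2 = 17161 ≡ 377 (mod 1049)
331^16 = (331^8)^2 ≡ 377^2 = 142129 ≡ 514 (mod 1049)
331^32 = (331^16)^2 ≡ 514^2 = 264196 ≡ 897 (mod 1049)
331^50 = 331^32 · 331^16 · 331^2 ≡ 897 · 514 · 465 ≡ 497 (mod 1049).

497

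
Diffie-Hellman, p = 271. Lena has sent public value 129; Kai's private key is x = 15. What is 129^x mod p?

258

Shared key K = 129^15 mod 271.
129^1 ≡ 129 (mod 271)
129^2 = (129^1)^2 ≡ 129^2 = 16641 ≡ 110 (mod 271)
129^4 = (129^2)^2 ≡ 110^2 = 12100 ≡ 176 (mod 271)
129^8 = (129^4)^2 ≡ 176^2 = 30976 ≡ 82 (mod 271)
129^15 = 129^8 · 129^4 · 129^2 · 129^1 ≡ 82 · 176 · 110 · 129 ≡ 258 (mod 271).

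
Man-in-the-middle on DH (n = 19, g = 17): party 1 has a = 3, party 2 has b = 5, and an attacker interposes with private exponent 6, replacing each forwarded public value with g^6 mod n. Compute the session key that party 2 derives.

11

Party 2 receives an attacker's public value M = 17^6 mod 19 instead of the honest one.
17^1 ≡ 17 (mod 19)
17^2 = (17^1)^2 ≡ 17^2 = 289 ≡ 4 (mod 19)
17^4 = (17^2)^2 ≡ 4^2 = 16 ≡ 16 (mod 19)
17^6 = 17^4 · 17^2 ≡ 16 · 4 ≡ 7 (mod 19).
So M = 7. Party 2 computes K = M^5 mod 19.
7^1 ≡ 7 (mod 19)
7^2 = (7^1)^2 ≡ 7^2 = 49 ≡ 11 (mod 19)
7^4 = (7^2)^2 ≡ 11^2 = 121 ≡ 7 (mod 19)
7^5 = 7^4 · 7^1 ≡ 7 · 7 ≡ 11 (mod 19).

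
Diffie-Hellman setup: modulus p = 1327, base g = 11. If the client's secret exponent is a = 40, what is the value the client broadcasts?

Public value = 11^40 mod 1327.
11^1 ≡ 11 (mod 1327)
11^2 = (11^1)^2 ≡ 11^2 = 121 ≡ 121 (mod 1327)
11^4 = (11^2)^2 ≡ 121^2 = 14641 ≡ 44 (mod 1327)
11^8 = (11^4)^2 ≡ 44^2 = 1936 ≡ 609 (mod 1327)
11^16 = (11^8)^2 ≡ 609^2 = 370881 ≡ 648 (mod 1327)
11^32 = (11^16)^2 ≡ 648^2 = 419904 ≡ 572 (mod 1327)
11^40 = 11^32 · 11^8 ≡ 572 · 609 ≡ 674 (mod 1327).

674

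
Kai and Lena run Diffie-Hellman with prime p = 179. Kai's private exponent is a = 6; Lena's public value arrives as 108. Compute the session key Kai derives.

Shared key K = 108^6 mod 179.
108^1 ≡ 108 (mod 179)
108^2 = (108^1)^2 ≡ 108^2 = 11664 ≡ 29 (mod 179)
108^4 = (108^2)^2 ≡ 29^2 = 841 ≡ 125 (mod 179)
108^6 = 108^4 · 108^2 ≡ 125 · 29 ≡ 45 (mod 179).

45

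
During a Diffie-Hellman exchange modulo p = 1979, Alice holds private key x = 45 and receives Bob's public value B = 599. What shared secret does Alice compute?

602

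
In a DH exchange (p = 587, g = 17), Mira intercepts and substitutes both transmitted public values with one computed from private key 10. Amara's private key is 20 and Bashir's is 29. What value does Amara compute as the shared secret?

Amara receives Mira's public value M = 17^10 mod 587 instead of the honest one.
17^1 ≡ 17 (mod 587)
17^2 = (17^1)^2 ≡ 17^2 = 289 ≡ 289 (mod 587)
17^4 = (17^2)^2 ≡ 289^2 = 83521 ≡ 167 (mod 587)
17^8 = (17^4)^2 ≡ 167^2 = 27889 ≡ 300 (mod 587)
17^10 = 17^8 · 17^2 ≡ 300 · 289 ≡ 411 (mod 587).
So M = 411. Amara computes K = M^20 mod 587.
411^1 ≡ 411 (mod 587)
411^2 = (411^1)^2 ≡ 411^2 = 168921 ≡ 452 (mod 587)
411^4 = (411^2)^2 ≡ 452^2 = 204304 ≡ 28 (mod 587)
411^8 = (411^4)^2 ≡ 28^2 = 784 ≡ 197 (mod 587)
411^16 = (411^8)^2 ≡ 197^2 = 38809 ≡ 67 (mod 587)
411^20 = 411^16 · 411^4 ≡ 67 · 28 ≡ 115 (mod 587).

115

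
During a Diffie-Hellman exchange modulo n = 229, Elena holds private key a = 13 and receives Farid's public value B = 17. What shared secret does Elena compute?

121

Shared key K = 17^13 mod 229.
17^1 ≡ 17 (mod 229)
17^2 = (17^1)^2 ≡ 17^2 = 289 ≡ 60 (mod 229)
17^4 = (17^2)^2 ≡ 60^2 = 3600 ≡ 165 (mod 229)
17^8 = (17^4)^2 ≡ 165^2 = 27225 ≡ 203 (mod 229)
17^13 = 17^8 · 17^4 · 17^1 ≡ 203 · 165 · 17 ≡ 121 (mod 229).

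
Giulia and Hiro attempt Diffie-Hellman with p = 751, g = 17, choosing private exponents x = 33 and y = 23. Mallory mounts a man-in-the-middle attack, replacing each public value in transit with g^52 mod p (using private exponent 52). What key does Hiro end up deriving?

40

Hiro receives Mallory's public value M = 17^52 mod 751 instead of the honest one.
17^1 ≡ 17 (mod 751)
17^2 = (17^1)^2 ≡ 17^2 = 289 ≡ 289 (mod 751)
17^4 = (17^2)^2 ≡ 289^2 = 83521 ≡ 160 (mod 751)
17^8 = (17^4)^2 ≡ 160^2 = 25600 ≡ 66 (mod 751)
17^16 = (17^8)^2 ≡ 66^2 = 4356 ≡ 601 (mod 751)
17^32 = (17^16)^2 ≡ 601^2 = 361201 ≡ 721 (mod 751)
17^52 = 17^32 · 17^16 · 17^4 ≡ 721 · 601 · 160 ≡ 542 (mod 751).
So M = 542. Hiro computes K = M^23 mod 751.
542^1 ≡ 542 (mod 751)
542^2 = (542^1)^2 ≡ 542^2 = 293764 ≡ 123 (mod 751)
542^4 = (542^2)^2 ≡ 123^2 = 15129 ≡ 109 (mod 751)
542^8 = (542^4)^2 ≡ 109^2 = 11881 ≡ 616 (mod 751)
542^16 = (542^8)^2 ≡ 616^2 = 379456 ≡ 201 (mod 751)
542^23 = 542^16 · 542^4 · 542^2 · 542^1 ≡ 201 · 109 · 123 · 542 ≡ 40 (mod 751).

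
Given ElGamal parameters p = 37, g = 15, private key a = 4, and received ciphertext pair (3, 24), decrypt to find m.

Shared mask s = c₁^a mod p = 3^4 mod 37.
3^1 ≡ 3 (mod 37)
3^2 = (3^1)^2 ≡ 3^2 = 9 ≡ 9 (mod 37)
3^4 = (3^2)^2 ≡ 9^2 = 81 ≡ 7 (mod 37)
So s = 7; s⁻¹ ≡ 16 (mod 37).
m = c₂ · s⁻¹ mod 37 = 24 · 16 mod 37 = 14.

14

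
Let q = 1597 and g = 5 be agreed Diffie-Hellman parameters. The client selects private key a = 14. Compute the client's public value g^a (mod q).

414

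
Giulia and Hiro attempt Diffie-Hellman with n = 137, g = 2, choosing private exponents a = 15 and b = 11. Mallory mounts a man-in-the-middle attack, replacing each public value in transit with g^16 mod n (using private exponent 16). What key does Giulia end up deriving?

Giulia receives Mallory's public value M = 2^16 mod 137 instead of the honest one.
2^1 ≡ 2 (mod 137)
2^2 = (2^1)^2 ≡ 2^2 = 4 ≡ 4 (mod 137)
2^4 = (2^2)^2 ≡ 4^2 = 16 ≡ 16 (mod 137)
2^8 = (2^4)^2 ≡ 16^2 = 256 ≡ 119 (mod 137)
2^16 = (2^8)^2 ≡ 119^2 = 14161 ≡ 50 (mod 137)
So M = 50. Giulia computes K = M^15 mod 137.
50^1 ≡ 50 (mod 137)
50^2 = (50^1)^2 ≡ 50^2 = 2500 ≡ 34 (mod 137)
50^4 = (50^2)^2 ≡ 34^2 = 1156 ≡ 60 (mod 137)
50^8 = (50^4)^2 ≡ 60^2 = 3600 ≡ 38 (mod 137)
50^15 = 50^8 · 50^4 · 50^2 · 50^1 ≡ 38 · 60 · 34 · 50 ≡ 133 (mod 137).

133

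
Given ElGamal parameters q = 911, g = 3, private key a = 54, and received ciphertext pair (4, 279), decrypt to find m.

331

Shared mask s = c₁^a mod q = 4^54 mod 911.
4^1 ≡ 4 (mod 911)
4^2 = (4^1)^2 ≡ 4^2 = 16 ≡ 16 (mod 911)
4^4 = (4^2)^2 ≡ 16^2 = 256 ≡ 256 (mod 911)
4^8 = (4^4)^2 ≡ 256^2 = 65536 ≡ 855 (mod 911)
4^16 = (4^8)^2 ≡ 855^2 = 731025 ≡ 403 (mod 911)
4^32 = (4^16)^2 ≡ 403^2 = 162409 ≡ 251 (mod 911)
4^54 = 4^32 · 4^16 · 4^4 · 4^2 ≡ 251 · 403 · 256 · 16 ≡ 799 (mod 911).
So s = 799; s⁻¹ ≡ 122 (mod 911).
m = c₂ · s⁻¹ mod 911 = 279 · 122 mod 911 = 331.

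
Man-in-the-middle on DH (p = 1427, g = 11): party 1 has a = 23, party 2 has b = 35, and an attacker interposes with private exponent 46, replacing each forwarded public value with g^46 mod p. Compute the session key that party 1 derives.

Party 1 receives an attacker's public value M = 11^46 mod 1427 instead of the honest one.
11^1 ≡ 11 (mod 1427)
11^2 = (11^1)^2 ≡ 11^2 = 121 ≡ 121 (mod 1427)
11^4 = (11^2)^2 ≡ 121^2 = 14641 ≡ 371 (mod 1427)
11^8 = (11^4)^2 ≡ 371^2 = 137641 ≡ 649 (mod 1427)
11^16 = (11^8)^2 ≡ 649^2 = 421201 ≡ 236 (mod 1427)
11^32 = (11^16)^2 ≡ 236^2 = 55696 ≡ 43 (mod 1427)
11^46 = 11^32 · 11^8 · 11^4 · 11^2 ≡ 43 · 649 · 371 · 121 ≡ 1275 (mod 1427).
So M = 1275. Party 1 computes K = M^23 mod 1427.
1275^1 ≡ 1275 (mod 1427)
1275^2 = (1275^1)^2 ≡ 1275^2 = 1625625 ≡ 272 (mod 1427)
1275^4 = (1275^2)^2 ≡ 272^2 = 73984 ≡ 1207 (mod 1427)
1275^8 = (1275^4)^2 ≡ 1207^2 = 1456849 ≡ 1309 (mod 1427)
1275^16 = (1275^8)^2 ≡ 1309^2 = 1713481 ≡ 1081 (mod 1427)
1275^23 = 1275^16 · 1275^4 · 1275^2 · 1275^1 ≡ 1081 · 1207 · 272 · 1275 ≡ 520 (mod 1427).

520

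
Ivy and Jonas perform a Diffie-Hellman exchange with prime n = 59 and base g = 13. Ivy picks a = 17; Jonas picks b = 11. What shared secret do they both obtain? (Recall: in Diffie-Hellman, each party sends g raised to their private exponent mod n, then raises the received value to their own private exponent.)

Ivy sends A = g^a mod n = 13^17 mod 59.
13^1 ≡ 13 (mod 59)
13^2 = (13^1)^2 ≡ 13^2 = 169 ≡ 51 (mod 59)
13^4 = (13^2)^2 ≡ 51^2 = 2601 ≡ 5 (mod 59)
13^8 = (13^4)^2 ≡ 5^2 = 25 ≡ 25 (mod 59)
13^16 = (13^8)^2 ≡ 25^2 = 625 ≡ 35 (mod 59)
13^17 = 13^16 · 13^1 ≡ 35 · 13 ≡ 42 (mod 59).
So A = 42. Jonas then computes K = A^b mod n = 42^11 mod 59.
42^1 ≡ 42 (mod 59)
42^2 = (42^1)^2 ≡ 42^2 = 1764 ≡ 53 (mod 59)
42^4 = (42^2)^2 ≡ 53^2 = 2809 ≡ 36 (mod 59)
42^8 = (42^4)^2 ≡ 36^2 = 1296 ≡ 57 (mod 59)
42^11 = 42^8 · 42^2 · 42^1 ≡ 57 · 53 · 42 ≡ 32 (mod 59).

32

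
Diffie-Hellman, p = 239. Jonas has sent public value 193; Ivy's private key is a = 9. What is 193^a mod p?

186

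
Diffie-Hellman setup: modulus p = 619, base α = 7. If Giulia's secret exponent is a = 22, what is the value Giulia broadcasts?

447

Public value = 7^22 (mod 619).
7^1 ≡ 7 (mod 619)
7^2 = (7^1)^2 ≡ 7^2 = 49 ≡ 49 (mod 619)
7^4 = (7^2)^2 ≡ 49^2 = 2401 ≡ 544 (mod 619)
7^8 = (7^4)^2 ≡ 544^2 = 295936 ≡ 54 (mod 619)
7^16 = (7^8)^2 ≡ 54^2 = 2916 ≡ 440 (mod 619)
7^22 = 7^16 · 7^4 · 7^2 ≡ 440 · 544 · 49 ≡ 447 (mod 619).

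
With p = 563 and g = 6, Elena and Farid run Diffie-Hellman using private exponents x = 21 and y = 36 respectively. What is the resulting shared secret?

337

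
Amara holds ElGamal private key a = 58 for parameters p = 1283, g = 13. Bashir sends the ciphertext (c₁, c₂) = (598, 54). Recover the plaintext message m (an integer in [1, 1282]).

Shared mask s = c₁^a mod p = 598^58 mod 1283.
598^1 ≡ 598 (mod 1283)
598^2 = (598^1)^2 ≡ 598^2 = 357604 ≡ 930 (mod 1283)
598^4 = (598^2)^2 ≡ 930^2 = 864900 ≡ 158 (mod 1283)
598^8 = (598^4)^2 ≡ 158^2 = 24964 ≡ 587 (mod 1283)
598^16 = (598^8)^2 ≡ 587^2 = 344569 ≡ 725 (mod 1283)
598^32 = (598^16)^2 ≡ 725^2 = 525625 ≡ 878 (mod 1283)
598^58 = 598^32 · 598^16 · 598^8 · 598^2 ≡ 878 · 725 · 587 · 930 ≡ 100 (mod 1283).
So s = 100; s⁻¹ ≡ 680 (mod 1283).
m = c₂ · s⁻¹ mod 1283 = 54 · 680 mod 1283 = 796.

796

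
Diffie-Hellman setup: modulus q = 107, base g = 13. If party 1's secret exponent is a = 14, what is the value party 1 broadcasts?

Public value = 13^14 mod 107.
13^1 ≡ 13 (mod 107)
13^2 = (13^1)^2 ≡ 13^2 = 169 ≡ 62 (mod 107)
13^4 = (13^2)^2 ≡ 62^2 = 3844 ≡ 99 (mod 107)
13^8 = (13^4)^2 ≡ 99^2 = 9801 ≡ 64 (mod 107)
13^14 = 13^8 · 13^4 · 13^2 ≡ 64 · 99 · 62 ≡ 35 (mod 107).

35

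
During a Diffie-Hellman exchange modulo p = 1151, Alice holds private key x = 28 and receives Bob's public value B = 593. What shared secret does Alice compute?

233

Shared key K = 593^28 mod 1151.
593^1 ≡ 593 (mod 1151)
593^2 = (593^1)^2 ≡ 593^2 = 351649 ≡ 594 (mod 1151)
593^4 = (593^2)^2 ≡ 594^2 = 352836 ≡ 630 (mod 1151)
593^8 = (593^4)^2 ≡ 630^2 = 396900 ≡ 956 (mod 1151)
593^16 = (593^8)^2 ≡ 956^2 = 913936 ≡ 42 (mod 1151)
593^28 = 593^16 · 593^8 · 593^4 ≡ 42 · 956 · 630 ≡ 233 (mod 1151).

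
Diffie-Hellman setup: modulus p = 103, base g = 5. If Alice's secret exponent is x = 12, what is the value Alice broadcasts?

Public value = 5^12 (mod 103).
5^1 ≡ 5 (mod 103)
5^2 = (5^1)^2 ≡ 5^2 = 25 ≡ 25 (mod 103)
5^4 = (5^2)^2 ≡ 25^2 = 625 ≡ 7 (mod 103)
5^8 = (5^4)^2 ≡ 7^2 = 49 ≡ 49 (mod 103)
5^12 = 5^8 · 5^4 ≡ 49 · 7 ≡ 34 (mod 103).

34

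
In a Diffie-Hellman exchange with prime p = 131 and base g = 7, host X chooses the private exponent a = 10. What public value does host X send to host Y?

80

Public value = 7^10 (mod 131).
7^1 ≡ 7 (mod 131)
7^2 = (7^1)^2 ≡ 7^2 = 49 ≡ 49 (mod 131)
7^4 = (7^2)^2 ≡ 49^2 = 2401 ≡ 43 (mod 131)
7^8 = (7^4)^2 ≡ 43^2 = 1849 ≡ 15 (mod 131)
7^10 = 7^8 · 7^2 ≡ 15 · 49 ≡ 80 (mod 131).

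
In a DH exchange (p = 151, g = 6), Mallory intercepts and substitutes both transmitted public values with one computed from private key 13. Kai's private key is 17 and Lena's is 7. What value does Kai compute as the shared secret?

Kai receives Mallory's public value M = 6^13 mod 151 instead of the honest one.
6^1 ≡ 6 (mod 151)
6^2 = (6^1)^2 ≡ 6^2 = 36 ≡ 36 (mod 151)
6^4 = (6^2)^2 ≡ 36^2 = 1296 ≡ 88 (mod 151)
6^8 = (6^4)^2 ≡ 88^2 = 7744 ≡ 43 (mod 151)
6^13 = 6^8 · 6^4 · 6^1 ≡ 43 · 88 · 6 ≡ 54 (mod 151).
So M = 54. Kai computes K = M^17 mod 151.
54^1 ≡ 54 (mod 151)
54^2 = (54^1)^2 ≡ 54^2 = 2916 ≡ 47 (mod 151)
54^4 = (54^2)^2 ≡ 47^2 = 2209 ≡ 95 (mod 151)
54^8 = (54^4)^2 ≡ 95^2 = 9025 ≡ 116 (mod 151)
54^16 = (54^8)^2 ≡ 116^2 = 13456 ≡ 17 (mod 151)
54^17 = 54^16 · 54^1 ≡ 17 · 54 ≡ 12 (mod 151).

12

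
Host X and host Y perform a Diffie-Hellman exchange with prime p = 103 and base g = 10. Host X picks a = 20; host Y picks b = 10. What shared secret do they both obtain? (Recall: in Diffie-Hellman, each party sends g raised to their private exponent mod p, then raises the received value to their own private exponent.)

23

Host Y sends B = g^b mod p = 10^10 mod 103.
10^1 ≡ 10 (mod 103)
10^2 = (10^1)^2 ≡ 10^2 = 100 ≡ 100 (mod 103)
10^4 = (10^2)^2 ≡ 100^2 = 10000 ≡ 9 (mod 103)
10^8 = (10^4)^2 ≡ 9^2 = 81 ≡ 81 (mod 103)
10^10 = 10^8 · 10^2 ≡ 81 · 100 ≡ 66 (mod 103).
So B = 66. Host X then computes K = B^a mod p = 66^20 mod 103.
66^1 ≡ 66 (mod 103)
66^2 = (66^1)^2 ≡ 66^2 = 4356 ≡ 30 (mod 103)
66^4 = (66^2)^2 ≡ 30^2 = 900 ≡ 76 (mod 103)
66^8 = (66^4)^2 ≡ 76^2 = 5776 ≡ 8 (mod 103)
66^16 = (66^8)^2 ≡ 8^2 = 64 ≡ 64 (mod 103)
66^20 = 66^16 · 66^4 ≡ 64 · 76 ≡ 23 (mod 103).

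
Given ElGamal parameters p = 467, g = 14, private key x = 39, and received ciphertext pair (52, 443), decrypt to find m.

262

Shared mask s = c₁^x mod p = 52^39 mod 467.
52^1 ≡ 52 (mod 467)
52^2 = (52^1)^2 ≡ 52^2 = 2704 ≡ 369 (mod 467)
52^4 = (52^2)^2 ≡ 369^2 = 136161 ≡ 264 (mod 467)
52^8 = (52^4)^2 ≡ 264^2 = 69696 ≡ 113 (mod 467)
52^16 = (52^8)^2 ≡ 113^2 = 12769 ≡ 160 (mod 467)
52^32 = (52^16)^2 ≡ 160^2 = 25600 ≡ 382 (mod 467)
52^39 = 52^32 · 52^4 · 52^2 · 52^1 ≡ 382 · 264 · 369 · 52 ≡ 417 (mod 467).
So s = 417; s⁻¹ ≡ 28 (mod 467).
m = c₂ · s⁻¹ mod 467 = 443 · 28 mod 467 = 262.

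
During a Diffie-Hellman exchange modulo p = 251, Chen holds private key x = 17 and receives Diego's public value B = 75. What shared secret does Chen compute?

74

Shared key K = 75^17 mod 251.
75^1 ≡ 75 (mod 251)
75^2 = (75^1)^2 ≡ 75^2 = 5625 ≡ 103 (mod 251)
75^4 = (75^2)^2 ≡ 103^2 = 10609 ≡ 67 (mod 251)
75^8 = (75^4)^2 ≡ 67^2 = 4489 ≡ 222 (mod 251)
75^16 = (75^8)^2 ≡ 222^2 = 49284 ≡ 88 (mod 251)
75^17 = 75^16 · 75^1 ≡ 88 · 75 ≡ 74 (mod 251).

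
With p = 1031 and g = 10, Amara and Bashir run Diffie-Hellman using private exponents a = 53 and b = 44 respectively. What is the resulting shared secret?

88

Amara sends A = g^a mod p = 10^53 mod 1031.
10^1 ≡ 10 (mod 1031)
10^2 = (10^1)^2 ≡ 10^2 = 100 ≡ 100 (mod 1031)
10^4 = (10^2)^2 ≡ 100^2 = 10000 ≡ 721 (mod 1031)
10^8 = (10^4)^2 ≡ 721^2 = 519841 ≡ 217 (mod 1031)
10^16 = (10^8)^2 ≡ 217^2 = 47089 ≡ 694 (mod 1031)
10^32 = (10^16)^2 ≡ 694^2 = 481636 ≡ 159 (mod 1031)
10^53 = 10^32 · 10^16 · 10^4 · 10^1 ≡ 159 · 694 · 721 · 10 ≡ 828 (mod 1031).
So A = 828. Bashir then computes K = A^b mod p = 828^44 mod 1031.
828^1 ≡ 828 (mod 1031)
828^2 = (828^1)^2 ≡ 828^2 = 685584 ≡ 1000 (mod 1031)
828^4 = (828^2)^2 ≡ 1000^2 = 1000000 ≡ 961 (mod 1031)
828^8 = (828^4)^2 ≡ 961^2 = 923521 ≡ 776 (mod 1031)
828^16 = (828^8)^2 ≡ 776^2 = 602176 ≡ 72 (mod 1031)
828^32 = (828^16)^2 ≡ 72^2 = 5184 ≡ 29 (mod 1031)
828^44 = 828^32 · 828^8 · 828^4 ≡ 29 · 776 · 961 ≡ 88 (mod 1031).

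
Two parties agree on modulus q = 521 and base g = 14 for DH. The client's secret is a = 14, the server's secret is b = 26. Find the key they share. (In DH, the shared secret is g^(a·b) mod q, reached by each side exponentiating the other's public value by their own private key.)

125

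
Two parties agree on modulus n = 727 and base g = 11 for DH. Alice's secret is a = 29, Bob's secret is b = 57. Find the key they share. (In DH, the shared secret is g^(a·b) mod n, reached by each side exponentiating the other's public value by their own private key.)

130

Bob sends B = g^b mod n = 11^57 mod 727.
11^1 ≡ 11 (mod 727)
11^2 = (11^1)^2 ≡ 11^2 = 121 ≡ 121 (mod 727)
11^4 = (11^2)^2 ≡ 121^2 = 14641 ≡ 101 (mod 727)
11^8 = (11^4)^2 ≡ 101^2 = 10201 ≡ 23 (mod 727)
11^16 = (11^8)^2 ≡ 23^2 = 529 ≡ 529 (mod 727)
11^32 = (11^16)^2 ≡ 529^2 = 279841 ≡ 673 (mod 727)
11^57 = 11^32 · 11^16 · 11^8 · 11^1 ≡ 673 · 529 · 23 · 11 ≡ 636 (mod 727).
So B = 636. Alice then computes K = B^a mod n = 636^29 mod 727.
636^1 ≡ 636 (mod 727)
636^2 = (636^1)^2 ≡ 636^2 = 404496 ≡ 284 (mod 727)
636^4 = (636^2)^2 ≡ 284^2 = 80656 ≡ 686 (mod 727)
636^8 = (636^4)^2 ≡ 686^2 = 470596 ≡ 227 (mod 727)
636^16 = (636^8)^2 ≡ 227^2 = 51529 ≡ 639 (mod 727)
636^29 = 636^16 · 636^8 · 636^4 · 636^1 ≡ 639 · 227 · 686 · 636 ≡ 130 (mod 727).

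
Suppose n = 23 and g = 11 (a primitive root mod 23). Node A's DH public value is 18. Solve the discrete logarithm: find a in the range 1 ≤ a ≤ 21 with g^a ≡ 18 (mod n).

16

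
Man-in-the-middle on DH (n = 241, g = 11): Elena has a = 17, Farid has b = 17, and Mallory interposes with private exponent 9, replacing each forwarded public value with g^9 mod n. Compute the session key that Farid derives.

Farid receives Mallory's public value M = 11^9 mod 241 instead of the honest one.
11^1 ≡ 11 (mod 241)
11^2 = (11^1)^2 ≡ 11^2 = 121 ≡ 121 (mod 241)
11^4 = (11^2)^2 ≡ 121^2 = 14641 ≡ 181 (mod 241)
11^8 = (11^4)^2 ≡ 181^2 = 32761 ≡ 226 (mod 241)
11^9 = 11^8 · 11^1 ≡ 226 · 11 ≡ 76 (mod 241).
So M = 76. Farid computes K = M^17 mod 241.
76^1 ≡ 76 (mod 241)
76^2 = (76^1)^2 ≡ 76^2 = 5776 ≡ 233 (mod 241)
76^4 = (76^2)^2 ≡ 233^2 = 54289 ≡ 64 (mod 241)
76^8 = (76^4)^2 ≡ 64^2 = 4096 ≡ 240 (mod 241)
76^16 = (76^8)^2 ≡ 240^2 = 57600 ≡ 1 (mod 241)
76^17 = 76^16 · 76^1 ≡ 1 · 76 ≡ 76 (mod 241).

76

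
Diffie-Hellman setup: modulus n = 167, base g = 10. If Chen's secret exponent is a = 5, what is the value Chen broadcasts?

134

Public value = 10^5 mod 167.
10^1 ≡ 10 (mod 167)
10^2 = (10^1)^2 ≡ 10^2 = 100 ≡ 100 (mod 167)
10^4 = (10^2)^2 ≡ 100^2 = 10000 ≡ 147 (mod 167)
10^5 = 10^4 · 10^1 ≡ 147 · 10 ≡ 134 (mod 167).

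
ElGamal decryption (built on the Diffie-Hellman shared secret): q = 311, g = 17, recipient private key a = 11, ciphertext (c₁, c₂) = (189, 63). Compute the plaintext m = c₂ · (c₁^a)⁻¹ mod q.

35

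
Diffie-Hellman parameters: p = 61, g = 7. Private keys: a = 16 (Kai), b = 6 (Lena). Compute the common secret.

Kai sends A = g^a mod p = 7^16 mod 61.
7^1 ≡ 7 (mod 61)
7^2 = (7^1)^2 ≡ 7^2 = 49 ≡ 49 (mod 61)
7^4 = (7^2)^2 ≡ 49^2 = 2401 ≡ 22 (mod 61)
7^8 = (7^4)^2 ≡ 22^2 = 484 ≡ 57 (mod 61)
7^16 = (7^8)^2 ≡ 57^2 = 3249 ≡ 16 (mod 61)
So A = 16. Lena then computes K = A^b mod p = 16^6 mod 61.
16^1 ≡ 16 (mod 61)
16^2 = (16^1)^2 ≡ 16^2 = 256 ≡ 12 (mod 61)
16^4 = (16^2)^2 ≡ 12^2 = 144 ≡ 22 (mod 61)
16^6 = 16^4 · 16^2 ≡ 22 · 12 ≡ 20 (mod 61).

20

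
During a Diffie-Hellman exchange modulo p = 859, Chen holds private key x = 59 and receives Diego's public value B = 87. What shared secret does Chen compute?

364

Shared key K = 87^59 mod 859.
87^1 ≡ 87 (mod 859)
87^2 = (87^1)^2 ≡ 87^2 = 7569 ≡ 697 (mod 859)
87^4 = (87^2)^2 ≡ 697^2 = 485809 ≡ 474 (mod 859)
87^8 = (87^4)^2 ≡ 474^2 = 224676 ≡ 477 (mod 859)
87^16 = (87^8)^2 ≡ 477^2 = 227529 ≡ 753 (mod 859)
87^32 = (87^16)^2 ≡ 753^2 = 567009 ≡ 69 (mod 859)
87^59 = 87^32 · 87^16 · 87^8 · 87^2 · 87^1 ≡ 69 · 753 · 477 · 697 · 87 ≡ 364 (mod 859).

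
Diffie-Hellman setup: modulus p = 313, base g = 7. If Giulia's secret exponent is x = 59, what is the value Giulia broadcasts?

273

Public value = 7^59 mod 313.
7^1 ≡ 7 (mod 313)
7^2 = (7^1)^2 ≡ 7^2 = 49 ≡ 49 (mod 313)
7^4 = (7^2)^2 ≡ 49^2 = 2401 ≡ 210 (mod 313)
7^8 = (7^4)^2 ≡ 210^2 = 44100 ≡ 280 (mod 313)
7^16 = (7^8)^2 ≡ 280^2 = 78400 ≡ 150 (mod 313)
7^32 = (7^16)^2 ≡ 150^2 = 22500 ≡ 277 (mod 313)
7^59 = 7^32 · 7^16 · 7^8 · 7^2 · 7^1 ≡ 277 · 150 · 280 · 49 · 7 ≡ 273 (mod 313).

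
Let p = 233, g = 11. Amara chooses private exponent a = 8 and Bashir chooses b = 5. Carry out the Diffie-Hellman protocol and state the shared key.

Amara sends A = g^a mod p = 11^8 mod 233.
11^1 ≡ 11 (mod 233)
11^2 = (11^1)^2 ≡ 11^2 = 121 ≡ 121 (mod 233)
11^4 = (11^2)^2 ≡ 121^2 = 14641 ≡ 195 (mod 233)
11^8 = (11^4)^2 ≡ 195^2 = 38025 ≡ 46 (mod 233)
So A = 46. Bashir then computes K = A^b mod p = 46^5 mod 233.
46^1 ≡ 46 (mod 233)
46^2 = (46^1)^2 ≡ 46^2 = 2116 ≡ 19 (mod 233)
46^4 = (46^2)^2 ≡ 19^2 = 361 ≡ 128 (mod 233)
46^5 = 46^4 · 46^1 ≡ 128 · 46 ≡ 63 (mod 233).

63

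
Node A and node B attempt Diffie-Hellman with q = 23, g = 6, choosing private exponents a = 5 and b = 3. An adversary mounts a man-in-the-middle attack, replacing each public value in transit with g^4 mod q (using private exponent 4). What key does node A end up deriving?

16

Node A receives an adversary's public value M = 6^4 mod 23 instead of the honest one.
6^1 ≡ 6 (mod 23)
6^2 = (6^1)^2 ≡ 6^2 = 36 ≡ 13 (mod 23)
6^4 = (6^2)^2 ≡ 13^2 = 169 ≡ 8 (mod 23)
So M = 8. Node A computes K = M^5 mod 23.
8^1 ≡ 8 (mod 23)
8^2 = (8^1)^2 ≡ 8^2 = 64 ≡ 18 (mod 23)
8^4 = (8^2)^2 ≡ 18^2 = 324 ≡ 2 (mod 23)
8^5 = 8^4 · 8^1 ≡ 2 · 8 ≡ 16 (mod 23).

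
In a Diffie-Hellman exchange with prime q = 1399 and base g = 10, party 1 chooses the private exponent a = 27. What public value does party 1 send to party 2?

Public value = 10^27 (mod 1399).
10^1 ≡ 10 (mod 1399)
10^2 = (10^1)^2 ≡ 10^2 = 100 ≡ 100 (mod 1399)
10^4 = (10^2)^2 ≡ 100^2 = 10000 ≡ 207 (mod 1399)
10^8 = (10^4)^2 ≡ 207^2 = 42849 ≡ 879 (mod 1399)
10^16 = (10^8)^2 ≡ 879^2 = 772641 ≡ 393 (mod 1399)
10^27 = 10^16 · 10^8 · 10^2 · 10^1 ≡ 393 · 879 · 100 · 10 ≡ 324 (mod 1399).

324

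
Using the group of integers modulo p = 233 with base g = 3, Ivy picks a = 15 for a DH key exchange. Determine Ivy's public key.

68

Public value = 3^15 mod 233.
3^1 ≡ 3 (mod 233)
3^2 = (3^1)^2 ≡ 3^2 = 9 ≡ 9 (mod 233)
3^4 = (3^2)^2 ≡ 9^2 = 81 ≡ 81 (mod 233)
3^8 = (3^4)^2 ≡ 81^2 = 6561 ≡ 37 (mod 233)
3^15 = 3^8 · 3^4 · 3^2 · 3^1 ≡ 37 · 81 · 9 · 3 ≡ 68 (mod 233).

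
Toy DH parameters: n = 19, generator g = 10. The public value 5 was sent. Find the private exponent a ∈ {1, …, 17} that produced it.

2

Try successive powers of 10 modulo 19:
10^1 ≡ 10
10^2 ≡ 5
Found: a = 2.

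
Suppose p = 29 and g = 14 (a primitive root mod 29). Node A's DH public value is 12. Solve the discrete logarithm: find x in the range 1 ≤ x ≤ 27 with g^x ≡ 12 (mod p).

Try successive powers of 14 modulo 29:
14^1 ≡ 14
14^2 ≡ 22
14^3 ≡ 18
14^4 ≡ 20
14^5 ≡ 19
14^6 ≡ 5
14^7 ≡ 12
Found: x = 7.

7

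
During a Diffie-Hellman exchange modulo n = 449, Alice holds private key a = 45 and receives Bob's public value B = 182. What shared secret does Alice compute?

240

Shared key K = 182^45 mod 449.
182^1 ≡ 182 (mod 449)
182^2 = (182^1)^2 ≡ 182^2 = 33124 ≡ 347 (mod 449)
182^4 = (182^2)^2 ≡ 347^2 = 120409 ≡ 77 (mod 449)
182^8 = (182^4)^2 ≡ 77^2 = 5929 ≡ 92 (mod 449)
182^16 = (182^8)^2 ≡ 92^2 = 8464 ≡ 382 (mod 449)
182^32 = (182^16)^2 ≡ 382^2 = 145924 ≡ 448 (mod 449)
182^45 = 182^32 · 182^8 · 182^4 · 182^1 ≡ 448 · 92 · 77 · 182 ≡ 240 (mod 449).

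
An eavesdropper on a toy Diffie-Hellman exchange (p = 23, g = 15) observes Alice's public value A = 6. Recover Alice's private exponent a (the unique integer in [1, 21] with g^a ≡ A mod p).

Try successive powers of 15 modulo 23:
15^1 ≡ 15
15^2 ≡ 18
15^3 ≡ 17
15^4 ≡ 2
15^5 ≡ 7
15^6 ≡ 13
15^7 ≡ 11
15^8 ≡ 4
15^9 ≡ 14
15^10 ≡ 3
15^11 ≡ 22
15^12 ≡ 8
15^13 ≡ 5
15^14 ≡ 6
Found: a = 14.

14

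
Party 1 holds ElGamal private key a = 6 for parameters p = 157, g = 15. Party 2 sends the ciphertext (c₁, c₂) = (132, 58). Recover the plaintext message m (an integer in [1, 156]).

Shared mask s = c₁^a mod p = 132^6 mod 157.
132^1 ≡ 132 (mod 157)
132^2 = (132^1)^2 ≡ 132^2 = 17424 ≡ 154 (mod 157)
132^4 = (132^2)^2 ≡ 154^2 = 23716 ≡ 9 (mod 157)
132^6 = 132^4 · 132^2 ≡ 9 · 154 ≡ 130 (mod 157).
So s = 130; s⁻¹ ≡ 93 (mod 157).
m = c₂ · s⁻¹ mod 157 = 58 · 93 mod 157 = 56.

56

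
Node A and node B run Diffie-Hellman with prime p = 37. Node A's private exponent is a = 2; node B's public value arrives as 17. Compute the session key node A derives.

30

Shared key K = 17^2 mod 37.
17^1 ≡ 17 (mod 37)
17^2 = (17^1)^2 ≡ 17^2 = 289 ≡ 30 (mod 37)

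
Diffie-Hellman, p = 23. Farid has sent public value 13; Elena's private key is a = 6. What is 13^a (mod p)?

Shared key K = 13^6 mod 23.
13^1 ≡ 13 (mod 23)
13^2 = (13^1)^2 ≡ 13^2 = 169 ≡ 8 (mod 23)
13^4 = (13^2)^2 ≡ 8^2 = 64 ≡ 18 (mod 23)
13^6 = 13^4 · 13^2 ≡ 18 · 8 ≡ 6 (mod 23).

6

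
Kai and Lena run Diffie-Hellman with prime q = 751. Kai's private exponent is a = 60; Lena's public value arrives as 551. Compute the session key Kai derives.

569

Shared key K = 551^60 mod 751.
551^1 ≡ 551 (mod 751)
551^2 = (551^1)^2 ≡ 551^2 = 303601 ≡ 197 (mod 751)
551^4 = (551^2)^2 ≡ 197^2 = 38809 ≡ 508 (mod 751)
551^8 = (551^4)^2 ≡ 508^2 = 258064 ≡ 471 (mod 751)
551^16 = (551^8)^2 ≡ 471^2 = 221841 ≡ 296 (mod 751)
551^32 = (551^16)^2 ≡ 296^2 = 87616 ≡ 500 (mod 751)
551^60 = 551^32 · 551^16 · 551^8 · 551^4 ≡ 500 · 296 · 471 · 508 ≡ 569 (mod 751).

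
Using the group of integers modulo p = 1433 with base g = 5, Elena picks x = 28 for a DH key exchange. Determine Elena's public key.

Public value = 5^28 mod 1433.
5^1 ≡ 5 (mod 1433)
5^2 = (5^1)^2 ≡ 5^2 = 25 ≡ 25 (mod 1433)
5^4 = (5^2)^2 ≡ 25^2 = 625 ≡ 625 (mod 1433)
5^8 = (5^4)^2 ≡ 625^2 = 390625 ≡ 849 (mod 1433)
5^16 = (5^8)^2 ≡ 849^2 = 720801 ≡ 2 (mod 1433)
5^28 = 5^16 · 5^8 · 5^4 ≡ 2 · 849 · 625 ≡ 830 (mod 1433).

830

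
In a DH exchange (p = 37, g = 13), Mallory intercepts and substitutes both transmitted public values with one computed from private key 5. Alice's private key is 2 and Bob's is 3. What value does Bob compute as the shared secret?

29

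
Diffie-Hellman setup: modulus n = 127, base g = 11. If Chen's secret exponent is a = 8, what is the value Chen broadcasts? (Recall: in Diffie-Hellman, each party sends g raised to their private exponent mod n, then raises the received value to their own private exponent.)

26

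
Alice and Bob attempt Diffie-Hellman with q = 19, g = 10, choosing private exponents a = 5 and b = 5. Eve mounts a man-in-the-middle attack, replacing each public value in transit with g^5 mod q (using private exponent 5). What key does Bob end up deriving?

15

Bob receives Eve's public value M = 10^5 mod 19 instead of the honest one.
10^1 ≡ 10 (mod 19)
10^2 = (10^1)^2 ≡ 10^2 = 100 ≡ 5 (mod 19)
10^4 = (10^2)^2 ≡ 5^2 = 25 ≡ 6 (mod 19)
10^5 = 10^4 · 10^1 ≡ 6 · 10 ≡ 3 (mod 19).
So M = 3. Bob computes K = M^5 mod 19.
3^1 ≡ 3 (mod 19)
3^2 = (3^1)^2 ≡ 3^2 = 9 ≡ 9 (mod 19)
3^4 = (3^2)^2 ≡ 9^2 = 81 ≡ 5 (mod 19)
3^5 = 3^4 · 3^1 ≡ 5 · 3 ≡ 15 (mod 19).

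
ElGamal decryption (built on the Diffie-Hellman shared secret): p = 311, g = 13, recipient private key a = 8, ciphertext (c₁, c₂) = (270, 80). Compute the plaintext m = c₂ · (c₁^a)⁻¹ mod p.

Shared mask s = c₁^a mod p = 270^8 mod 311.
270^1 ≡ 270 (mod 311)
270^2 = (270^1)^2 ≡ 270^2 = 72900 ≡ 126 (mod 311)
270^4 = (270^2)^2 ≡ 126^2 = 15876 ≡ 15 (mod 311)
270^8 = (270^4)^2 ≡ 15^2 = 225 ≡ 225 (mod 311)
So s = 225; s⁻¹ ≡ 47 (mod 311).
m = c₂ · s⁻¹ mod 311 = 80 · 47 mod 311 = 28.

28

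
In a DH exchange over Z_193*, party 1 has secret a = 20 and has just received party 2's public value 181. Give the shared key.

Shared key K = 181^20 mod 193.
181^1 ≡ 181 (mod 193)
181^2 = (181^1)^2 ≡ 181^2 = 32761 ≡ 144 (mod 193)
181^4 = (181^2)^2 ≡ 144^2 = 20736 ≡ 85 (mod 193)
181^8 = (181^4)^2 ≡ 85^2 = 7225 ≡ 84 (mod 193)
181^16 = (181^8)^2 ≡ 84^2 = 7056 ≡ 108 (mod 193)
181^20 = 181^16 · 181^4 ≡ 108 · 85 ≡ 109 (mod 193).

109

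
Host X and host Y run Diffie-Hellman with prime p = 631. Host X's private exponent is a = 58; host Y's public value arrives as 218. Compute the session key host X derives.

Shared key K = 218^58 mod 631.
218^1 ≡ 218 (mod 631)
218^2 = (218^1)^2 ≡ 218^2 = 47524 ≡ 199 (mod 631)
218^4 = (218^2)^2 ≡ 199^2 = 39601 ≡ 479 (mod 631)
218^8 = (218^4)^2 ≡ 479^2 = 229441 ≡ 388 (mod 631)
218^16 = (218^8)^2 ≡ 388^2 = 150544 ≡ 366 (mod 631)
218^32 = (218^16)^2 ≡ 366^2 = 133956 ≡ 184 (mod 631)
218^58 = 218^32 · 218^16 · 218^8 · 218^2 ≡ 184 · 366 · 388 · 199 ≡ 594 (mod 631).

594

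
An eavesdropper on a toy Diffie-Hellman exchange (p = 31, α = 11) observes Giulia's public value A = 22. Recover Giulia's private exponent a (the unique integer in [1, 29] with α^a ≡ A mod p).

19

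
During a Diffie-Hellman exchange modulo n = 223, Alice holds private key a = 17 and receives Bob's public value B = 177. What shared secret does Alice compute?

126

Shared key K = 177^17 mod 223.
177^1 ≡ 177 (mod 223)
177^2 = (177^1)^2 ≡ 177^2 = 31329 ≡ 109 (mod 223)
177^4 = (177^2)^2 ≡ 109^2 = 11881 ≡ 62 (mod 223)
177^8 = (177^4)^2 ≡ 62^2 = 3844 ≡ 53 (mod 223)
177^16 = (177^8)^2 ≡ 53^2 = 2809 ≡ 133 (mod 223)
177^17 = 177^16 · 177^1 ≡ 133 · 177 ≡ 126 (mod 223).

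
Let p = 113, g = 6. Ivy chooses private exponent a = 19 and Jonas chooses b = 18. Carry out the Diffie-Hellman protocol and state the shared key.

Ivy sends A = g^a mod p = 6^19 mod 113.
6^1 ≡ 6 (mod 113)
6^2 = (6^1)^2 ≡ 6^2 = 36 ≡ 36 (mod 113)
6^4 = (6^2)^2 ≡ 36^2 = 1296 ≡ 53 (mod 113)
6^8 = (6^4)^2 ≡ 53^2 = 2809 ≡ 97 (mod 113)
6^16 = (6^8)^2 ≡ 97^2 = 9409 ≡ 30 (mod 113)
6^19 = 6^16 · 6^2 · 6^1 ≡ 30 · 36 · 6 ≡ 39 (mod 113).
So A = 39. Jonas then computes K = A^b mod p = 39^18 mod 113.
39^1 ≡ 39 (mod 113)
39^2 = (39^1)^2 ≡ 39^2 = 1521 ≡ 52 (mod 113)
39^4 = (39^2)^2 ≡ 52^2 = 2704 ≡ 105 (mod 113)
39^8 = (39^4)^2 ≡ 105^2 = 11025 ≡ 64 (mod 113)
39^16 = (39^8)^2 ≡ 64^2 = 4096 ≡ 28 (mod 113)
39^18 = 39^16 · 39^2 ≡ 28 · 52 ≡ 100 (mod 113).

100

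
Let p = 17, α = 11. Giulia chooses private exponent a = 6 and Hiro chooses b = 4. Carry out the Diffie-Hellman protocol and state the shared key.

16

Hiro sends B = α^b mod p = 11^4 mod 17.
11^1 ≡ 11 (mod 17)
11^2 = (11^1)^2 ≡ 11^2 = 121 ≡ 2 (mod 17)
11^4 = (11^2)^2 ≡ 2^2 = 4 ≡ 4 (mod 17)
So B = 4. Giulia then computes K = B^a mod p = 4^6 mod 17.
4^1 ≡ 4 (mod 17)
4^2 = (4^1)^2 ≡ 4^2 = 16 ≡ 16 (mod 17)
4^4 = (4^2)^2 ≡ 16^2 = 256 ≡ 1 (mod 17)
4^6 = 4^4 · 4^2 ≡ 1 · 16 ≡ 16 (mod 17).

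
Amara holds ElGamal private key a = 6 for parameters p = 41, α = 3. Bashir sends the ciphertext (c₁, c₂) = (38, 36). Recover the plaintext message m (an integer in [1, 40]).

Shared mask s = c₁^a mod p = 38^6 mod 41.
38^1 ≡ 38 (mod 41)
38^2 = (38^1)^2 ≡ 38^2 = 1444 ≡ 9 (mod 41)
38^4 = (38^2)^2 ≡ 9^2 = 81 ≡ 40 (mod 41)
38^6 = 38^4 · 38^2 ≡ 40 · 9 ≡ 32 (mod 41).
So s = 32; s⁻¹ ≡ 9 (mod 41).
m = c₂ · s⁻¹ mod 41 = 36 · 9 mod 41 = 37.

37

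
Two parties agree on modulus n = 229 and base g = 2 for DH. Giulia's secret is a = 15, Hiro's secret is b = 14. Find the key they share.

15

Giulia sends A = g^a mod n = 2^15 mod 229.
2^1 ≡ 2 (mod 229)
2^2 = (2^1)^2 ≡ 2^2 = 4 ≡ 4 (mod 229)
2^4 = (2^2)^2 ≡ 4^2 = 16 ≡ 16 (mod 229)
2^8 = (2^4)^2 ≡ 16^2 = 256 ≡ 27 (mod 229)
2^15 = 2^8 · 2^4 · 2^2 · 2^1 ≡ 27 · 16 · 4 · 2 ≡ 21 (mod 229).
So A = 21. Hiro then computes K = A^b mod n = 21^14 mod 229.
21^1 ≡ 21 (mod 229)
21^2 = (21^1)^2 ≡ 21^2 = 441 ≡ 212 (mod 229)
21^4 = (21^2)^2 ≡ 212^2 = 44944 ≡ 60 (mod 229)
21^8 = (21^4)^2 ≡ 60^2 = 3600 ≡ 165 (mod 229)
21^14 = 21^8 · 21^4 · 21^2 ≡ 165 · 60 · 212 ≡ 15 (mod 229).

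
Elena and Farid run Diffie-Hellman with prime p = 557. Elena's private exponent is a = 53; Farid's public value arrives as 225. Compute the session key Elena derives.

6

Shared key K = 225^53 mod 557.
225^1 ≡ 225 (mod 557)
225^2 = (225^1)^2 ≡ 225^2 = 50625 ≡ 495 (mod 557)
225^4 = (225^2)^2 ≡ 495^2 = 245025 ≡ 502 (mod 557)
225^8 = (225^4)^2 ≡ 502^2 = 252004 ≡ 240 (mod 557)
225^16 = (225^8)^2 ≡ 240^2 = 57600 ≡ 229 (mod 557)
225^32 = (225^16)^2 ≡ 229^2 = 52441 ≡ 83 (mod 557)
225^53 = 225^32 · 225^16 · 225^4 · 225^1 ≡ 83 · 229 · 502 · 225 ≡ 6 (mod 557).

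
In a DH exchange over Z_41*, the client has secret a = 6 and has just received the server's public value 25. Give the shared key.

Shared key K = 25^6 mod 41.
25^1 ≡ 25 (mod 41)
25^2 = (25^1)^2 ≡ 25^2 = 625 ≡ 10 (mod 41)
25^4 = (25^2)^2 ≡ 10^2 = 100 ≡ 18 (mod 41)
25^6 = 25^4 · 25^2 ≡ 18 · 10 ≡ 16 (mod 41).

16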